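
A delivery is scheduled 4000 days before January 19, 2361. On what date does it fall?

February 6, 2350

Count 4000 days before January 19, 2361:
Day-of-year of February 6, 2350: 37.
Day-of-year of January 19, 2361: 19.
2350 has 365 days, so 365 − 37 = 328 days remain in 2350.
Full years 2351–2360: 7 common + 3 leap = 7×365 + 3×366 = 3653 days.
Total: 328 + 3653 + 19 = 4000 days.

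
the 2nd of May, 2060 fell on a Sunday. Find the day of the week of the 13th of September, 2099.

Day-of-year of May 2, 2060: 123.
Day-of-year of September 13, 2099: 256.
2060 has 366 days, so 366 − 123 = 243 days remain in 2060.
Full years 2061–2098: 29 common + 9 leap = 29×365 + 9×366 = 13879 days.
Total: 243 + 13879 + 256 = 14378 days.
14378 is a multiple of 7, so the 13th of September, 2099 falls on the same weekday: Sunday.

Sunday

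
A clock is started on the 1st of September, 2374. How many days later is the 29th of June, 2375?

September 2374: 30 − 1 = 29 days remain.
Then October (31), November (30), December (31), January (31), February 2375 (28), March (31), April (30), May (31): 31 + 30 + 31 + 31 + 28 + 31 + 30 + 31 = 243 days.
June 1–29, 2375: 29 days.
Total: 29 + 243 + 29 = 301 days.

301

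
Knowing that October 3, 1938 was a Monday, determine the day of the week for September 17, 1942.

Thursday

Day-of-year of October 3, 1938: 276.
Day-of-year of September 17, 1942: 260.
1938 has 365 days, so 365 − 276 = 89 days remain in 1938.
Full years: 1939: 365; 1940: 366; 1941: 365. Sum = 1096.
Total: 89 + 1096 + 260 = 1445 days.
1445 mod 7 = 3, so 3 days after Monday is Thursday.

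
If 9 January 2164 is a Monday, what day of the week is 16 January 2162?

Saturday

Count forward from the earlier date (January 16, 2162) to the later (January 9, 2164):
Day-of-year of January 16, 2162: 16.
Day-of-year of January 9, 2164: 9.
2162 has 365 days, so 365 − 16 = 349 days remain in 2162.
Full years: 2163: 365. Sum = 365.
Total: 349 + 365 + 9 = 723 days.
723 mod 7 = 2, so 2 days before Monday is Saturday.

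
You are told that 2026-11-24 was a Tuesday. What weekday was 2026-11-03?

Tuesday

Count forward from the earlier date (November 3, 2026) to the later (November 24, 2026):
Within November 2026: 24 − 3 = 21 days.
21 is a multiple of 7, so 2026-11-03 falls on the same weekday: Tuesday.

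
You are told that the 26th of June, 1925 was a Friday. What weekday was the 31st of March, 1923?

Count forward from the earlier date (March 31, 1923) to the later (June 26, 1925):
Day-of-year of March 31, 1923: 90.
Day-of-year of June 26, 1925: 177.
1923 has 365 days, so 365 − 90 = 275 days remain in 1923.
Full years: 1924: 366. Sum = 366.
Total: 275 + 366 + 177 = 818 days.
818 mod 7 = 6, so 6 days before Friday is Saturday.

Saturday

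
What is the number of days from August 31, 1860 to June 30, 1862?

August 31, 1860 → August 31, 1861: 365 days.
August 1861: 31 − 31 = 0 days remain.
Then 9 full months totalling 273 days.
June 1–30, 1862: 30 days.
Residual: 303 days.
Total: 668 days.

668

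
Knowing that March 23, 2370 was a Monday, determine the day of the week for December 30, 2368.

Monday

Count forward from the earlier date (December 30, 2368) to the later (March 23, 2370):
December 30, 2368 → December 30, 2369: 365 days.
December 2369: 31 − 30 = 1 day remains.
Then January (31), February 2370 (28): 31 + 28 = 59 days.
March 1–23, 2370: 23 days.
Residual: 83 days.
Total: 448 days.
448 is a multiple of 7, so December 30, 2368 falls on the same weekday: Monday.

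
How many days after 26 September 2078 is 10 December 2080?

806

September 2078: 30 − 26 = 4 days remain.
Then 26 full months totalling 792 days.
December 1–10, 2080: 10 days.
Total: 4 + 792 + 10 = 806 days.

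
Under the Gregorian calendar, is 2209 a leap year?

No

2209 is not a leap year.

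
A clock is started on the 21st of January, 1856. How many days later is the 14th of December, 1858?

1058

January 1856: 31 − 21 = 10 days remain.
Then 34 full months totalling 1034 days.
December 1–14, 1858: 14 days.
Total: 10 + 1034 + 14 = 1058 days.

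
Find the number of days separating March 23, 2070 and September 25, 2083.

4934

From March 23, 2070 to March 23, 2083: 13 years, of which 3 contain a Feb 29 — 10×365 + 3×366 = 4748 days.
March 2083: 31 − 23 = 8 days remain.
Then April (30), May (31), June (30), July (31), August (31): 30 + 31 + 30 + 31 + 31 = 153 days.
September 1–25, 2083: 25 days.
Residual: 186 days.
Total: 4934 days.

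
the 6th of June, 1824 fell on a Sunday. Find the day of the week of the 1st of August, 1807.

Count forward from the earlier date (August 1, 1807) to the later (June 6, 1824):
Day-of-year of August 1, 1807: 213.
Day-of-year of June 6, 1824: 158.
1807 has 365 days, so 365 − 213 = 152 days remain in 1807.
Full years 1808–1823: 12 common + 4 leap = 12×365 + 4×366 = 5844 days.
Total: 152 + 5844 + 158 = 6154 days.
6154 mod 7 = 1, so 1 day before Sunday is Saturday.

Saturday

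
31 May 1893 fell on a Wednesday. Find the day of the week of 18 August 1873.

Count forward from the earlier date (August 18, 1873) to the later (May 31, 1893):
From August 18, 1873 to August 18, 1892: 19 years, of which 5 contain a Feb 29 — 14×365 + 5×366 = 6940 days.
August 1892: 31 − 18 = 13 days remain.
Then September (30), October (31), November (30), December (31), January (31), February 1893 (28), March (31), April (30): 30 + 31 + 30 + 31 + 31 + 28 + 31 + 30 = 242 days.
May 1–31, 1893: 31 days.
Residual: 286 days.
Total: 7226 days.
7226 mod 7 = 2, so 2 days before Wednesday is Monday.

Monday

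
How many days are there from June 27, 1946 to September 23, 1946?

June 1946: 30 − 27 = 3 days remain.
Then July (31), August (31): 31 + 31 = 62 days.
September 1–23, 1946: 23 days.
Total: 3 + 62 + 23 = 88 days.

88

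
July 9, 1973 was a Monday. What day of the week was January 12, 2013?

Day-of-year of July 9, 1973: 190.
Day-of-year of January 12, 2013: 12.
1973 has 365 days, so 365 − 190 = 175 days remain in 1973.
Full years 1974–2012: 29 common + 10 leap = 29×365 + 10×366 = 14245 days.
Total: 175 + 14245 + 12 = 14432 days.
14432 mod 7 = 5, so 5 days after Monday is Saturday.

Saturday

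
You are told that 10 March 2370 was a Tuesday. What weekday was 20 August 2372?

Day-of-year of March 10, 2370: 69.
Day-of-year of August 20, 2372: 233.
2370 has 365 days, so 365 − 69 = 296 days remain in 2370.
Full years: 2371: 365. Sum = 365.
Total: 296 + 365 + 233 = 894 days.
894 mod 7 = 5, so 5 days after Tuesday is Sunday.

Sunday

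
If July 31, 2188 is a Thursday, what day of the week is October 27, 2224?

From July 31, 2188 to July 31, 2224: 36 years, of which 8 contain a Feb 29 — 28×365 + 8×366 = 13148 days.
(2200 is not a leap year (divisible by 100 but not 400).)
July 2224: 31 − 31 = 0 days remain.
Then August (31), September (30): 31 + 30 = 61 days.
October 1–27, 2224: 27 days.
Residual: 88 days.
Total: 13236 days.
13236 mod 7 = 6, so 6 days after Thursday is Wednesday.

Wednesday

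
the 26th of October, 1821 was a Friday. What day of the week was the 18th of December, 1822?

Wednesday

Day-of-year of October 26, 1821: 299.
Day-of-year of December 18, 1822: 352.
1821 has 365 days, so 365 − 299 = 66 days remain in 1821.
Total: 66 + 352 = 418 days.
418 mod 7 = 5, so 5 days after Friday is Wednesday.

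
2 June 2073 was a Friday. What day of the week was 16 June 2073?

Within June 2073: 16 − 2 = 14 days.
14 is a multiple of 7, so 16 June 2073 falls on the same weekday: Friday.

Friday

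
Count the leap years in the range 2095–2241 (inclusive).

Years divisible by 4: 2096, 2100, …, 2240 — 37 in all.
Of these, 2100, 2200 are divisible by 100 but not 400, so not leap.
Leap years: 37 − 2 = 35.

35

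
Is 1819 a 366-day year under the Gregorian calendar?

1819 is not a leap year.

No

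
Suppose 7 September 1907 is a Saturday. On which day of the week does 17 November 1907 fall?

Sunday

September 1907: 30 − 7 = 23 days remain.
Then October (31): 31 days.
November 1–17, 1907: 17 days.
Total: 23 + 31 + 17 = 71 days.
71 mod 7 = 1, so 1 day after Saturday is Sunday.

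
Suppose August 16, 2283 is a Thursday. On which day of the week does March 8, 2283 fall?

Thursday

Count forward from the earlier date (March 8, 2283) to the later (August 16, 2283):
March 2283: 31 − 8 = 23 days remain.
Then April (30), May (31), June (30), July (31): 30 + 31 + 30 + 31 = 122 days.
August 1–16, 2283: 16 days.
Total: 23 + 122 + 16 = 161 days.
161 is a multiple of 7, so March 8, 2283 falls on the same weekday: Thursday.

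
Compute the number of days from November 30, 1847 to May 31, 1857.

Day-of-year of November 30, 1847: 334.
Day-of-year of May 31, 1857: 151.
1847 has 365 days, so 365 − 334 = 31 days remain in 1847.
Full years 1848–1856: 6 common + 3 leap = 6×365 + 3×366 = 3288 days.
Total: 31 + 3288 + 151 = 3470 days.

3470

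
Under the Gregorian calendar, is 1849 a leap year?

1849 is not a leap year.

No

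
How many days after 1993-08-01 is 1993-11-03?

94

August 1993: 31 − 1 = 30 days remain.
Then September (30), October (31): 30 + 31 = 61 days.
November 1–3, 1993: 3 days.
Total: 30 + 61 + 3 = 94 days.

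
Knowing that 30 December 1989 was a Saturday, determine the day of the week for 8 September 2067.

Day-of-year of December 30, 1989: 364.
Day-of-year of September 8, 2067: 251.
1989 has 365 days, so 365 − 364 = 1 days remain in 1989.
Full years 1990–2066: 58 common + 19 leap = 58×365 + 19×366 = 28124 days.
Total: 1 + 28124 + 251 = 28376 days.
28376 mod 7 = 5, so 5 days after Saturday is Thursday.

Thursday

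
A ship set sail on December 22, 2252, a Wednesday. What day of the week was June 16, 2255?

Day-of-year of December 22, 2252: 357.
Day-of-year of June 16, 2255: 167.
2252 has 366 days, so 366 − 357 = 9 days remain in 2252.
Full years: 2253: 365; 2254: 365. Sum = 730.
Total: 9 + 730 + 167 = 906 days.
906 mod 7 = 3, so 3 days after Wednesday is Saturday.

Saturday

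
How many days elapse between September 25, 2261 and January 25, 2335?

26784

From September 25, 2261 to September 25, 2334: 73 years, of which 17 contain a Feb 29 — 56×365 + 17×366 = 26662 days.
(2300 is not a leap year (divisible by 100 but not 400).)
September 2334: 30 − 25 = 5 days remain.
Then October (31), November (30), December (31): 31 + 30 + 31 = 92 days.
January 1–25, 2335: 25 days.
Residual: 122 days.
Total: 26784 days.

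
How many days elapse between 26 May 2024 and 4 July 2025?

404

May 26, 2024 → May 26, 2025: 365 days.
May 2025: 31 − 26 = 5 days remain.
Then June (30): 30 days.
July 1–4, 2025: 4 days.
Residual: 39 days.
Total: 404 days.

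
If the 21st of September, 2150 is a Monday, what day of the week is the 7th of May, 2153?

Day-of-year of September 21, 2150: 264.
Day-of-year of May 7, 2153: 127.
2150 has 365 days, so 365 − 264 = 101 days remain in 2150.
Full years: 2151: 365; 2152: 366. Sum = 731.
Total: 101 + 731 + 127 = 959 days.
959 is a multiple of 7, so the 7th of May, 2153 falls on the same weekday: Monday.

Monday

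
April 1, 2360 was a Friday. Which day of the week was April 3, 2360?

Sunday

Within April 2360: 3 − 1 = 2 days.
2 mod 7 = 2, so 2 days after Friday is Sunday.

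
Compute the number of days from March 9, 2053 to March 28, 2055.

749

March 2053: 31 − 9 = 22 days remain.
Then 23 full months totalling 699 days.
March 1–28, 2055: 28 days.
Total: 22 + 699 + 28 = 749 days.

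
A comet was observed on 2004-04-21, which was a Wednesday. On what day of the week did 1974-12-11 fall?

Wednesday

Count forward from the earlier date (December 11, 1974) to the later (April 21, 2004):
From December 11, 1974 to December 11, 2003: 29 years, of which 7 contain a Feb 29 — 22×365 + 7×366 = 10592 days.
(2000 is a leap year (divisible by 400).)
December 2003: 31 − 11 = 20 days remain.
Then January (31), February 2004 (29), March (31): 31 + 29 + 31 = 91 days.
April 1–21, 2004: 21 days.
Residual: 132 days.
Total: 10724 days.
10724 is a multiple of 7, so 1974-12-11 falls on the same weekday: Wednesday.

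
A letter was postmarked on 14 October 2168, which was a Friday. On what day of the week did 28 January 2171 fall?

Monday

October 14, 2168 → October 14, 2169: 365 days.
October 14, 2169 → October 14, 2170: 365 days.
October 2170: 31 − 14 = 17 days remain.
Then November (30), December (31): 30 + 31 = 61 days.
January 1–28, 2171: 28 days.
Residual: 106 days.
Total: 836 days.
836 mod 7 = 3, so 3 days after Friday is Monday.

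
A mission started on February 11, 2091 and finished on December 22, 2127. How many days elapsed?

Day-of-year of February 11, 2091: 42.
Day-of-year of December 22, 2127: 356.
2091 has 365 days, so 365 − 42 = 323 days remain in 2091.
Full years 2092–2126: 27 common + 8 leap = 27×365 + 8×366 = 12783 days.
Total: 323 + 12783 + 356 = 13462 days.

13462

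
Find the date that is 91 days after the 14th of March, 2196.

the 13th of June, 2196

Count 91 days after March 14, 2196:
March 2196: 31 − 14 = 17 days remain.
Then April (30), May (31): 30 + 31 = 61 days.
June 1–13, 2196: 13 days.
Total: 17 + 61 + 13 = 91 days.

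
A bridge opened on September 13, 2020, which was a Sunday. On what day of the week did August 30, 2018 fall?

Count forward from the earlier date (August 30, 2018) to the later (September 13, 2020):
August 30, 2018 → August 30, 2019: 365 days.
August 30, 2019 → August 30, 2020: 366 days (2020 is a leap year).
August 2020: 31 − 30 = 1 day remains.
September 1–13, 2020: 13 days.
Residual: 14 days.
Total: 745 days.
745 mod 7 = 3, so 3 days before Sunday is Thursday.

Thursday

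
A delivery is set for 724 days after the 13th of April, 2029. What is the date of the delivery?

the 7th of April, 2031

Count 724 days after April 13, 2029:
April 2029: 30 − 13 = 17 days remain.
Then 23 full months totalling 700 days.
April 1–7, 2031: 7 days.
Total: 17 + 700 + 7 = 724 days.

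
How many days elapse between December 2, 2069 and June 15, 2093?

8596

From December 2, 2069 to December 2, 2092: 23 years, of which 6 contain a Feb 29 — 17×365 + 6×366 = 8401 days.
December 2092: 31 − 2 = 29 days remain.
Then January (31), February 2093 (28), March (31), April (30), May (31): 31 + 28 + 31 + 30 + 31 = 151 days.
June 1–15, 2093: 15 days.
Residual: 195 days.
Total: 8596 days.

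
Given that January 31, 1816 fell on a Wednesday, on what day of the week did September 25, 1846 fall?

Friday

Day-of-year of January 31, 1816: 31.
Day-of-year of September 25, 1846: 268.
1816 has 366 days, so 366 − 31 = 335 days remain in 1816.
Full years 1817–1845: 22 common + 7 leap = 22×365 + 7×366 = 10592 days.
Total: 335 + 10592 + 268 = 11195 days.
11195 mod 7 = 2, so 2 days after Wednesday is Friday.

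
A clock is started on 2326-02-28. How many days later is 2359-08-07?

Day-of-year of February 28, 2326: 59.
Day-of-year of August 7, 2359: 219.
2326 has 365 days, so 365 − 59 = 306 days remain in 2326.
Full years 2327–2358: 24 common + 8 leap = 24×365 + 8×366 = 11688 days.
Total: 306 + 11688 + 219 = 12213 days.

12213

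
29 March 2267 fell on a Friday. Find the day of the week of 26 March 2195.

Count forward from the earlier date (March 26, 2195) to the later (March 29, 2267):
From March 26, 2195 to March 26, 2267: 72 years, of which 17 contain a Feb 29 — 55×365 + 17×366 = 26297 days.
(2200 is not a leap year (divisible by 100 but not 400).)
Within March 2267: 29 − 26 = 3 days.
Total: 26300 days.
26300 mod 7 = 1, so 1 day before Friday is Thursday.

Thursday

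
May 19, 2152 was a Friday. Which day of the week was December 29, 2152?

May 2152: 31 − 19 = 12 days remain.
Then June (30), July (31), August (31), September (30), October (31), November (30): 30 + 31 + 31 + 30 + 31 + 30 = 183 days.
December 1–29, 2152: 29 days.
Total: 12 + 183 + 29 = 224 days.
224 is a multiple of 7, so December 29, 2152 falls on the same weekday: Friday.

Friday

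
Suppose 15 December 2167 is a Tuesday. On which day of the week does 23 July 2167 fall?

Thursday

Count forward from the earlier date (July 23, 2167) to the later (December 15, 2167):
July 2167: 31 − 23 = 8 days remain.
Then August (31), September (30), October (31), November (30): 31 + 30 + 31 + 30 = 122 days.
December 1–15, 2167: 15 days.
Total: 8 + 122 + 15 = 145 days.
145 mod 7 = 5, so 5 days before Tuesday is Thursday.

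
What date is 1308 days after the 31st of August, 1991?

the 31st of March, 1995

Count 1308 days after August 31, 1991:
Day-of-year of August 31, 1991: 243.
Day-of-year of March 31, 1995: 90.
1991 has 365 days, so 365 − 243 = 122 days remain in 1991.
Full years: 1992: 366; 1993: 365; 1994: 365. Sum = 1096.
Total: 122 + 1096 + 90 = 1308 days.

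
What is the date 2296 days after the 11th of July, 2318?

the 23rd of October, 2324

Count 2296 days after July 11, 2318:
Day-of-year of July 11, 2318: 192.
Day-of-year of October 23, 2324: 297.
2318 has 365 days, so 365 − 192 = 173 days remain in 2318.
Full years: 2319: 365; 2320: 366; 2321: 365; 2322: 365; 2323: 365. Sum = 1826.
Total: 173 + 1826 + 297 = 2296 days.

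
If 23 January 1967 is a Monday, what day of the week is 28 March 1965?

Sunday

Count forward from the earlier date (March 28, 1965) to the later (January 23, 1967):
Day-of-year of March 28, 1965: 87.
Day-of-year of January 23, 1967: 23.
1965 has 365 days, so 365 − 87 = 278 days remain in 1965.
Full years: 1966: 365. Sum = 365.
Total: 278 + 365 + 23 = 666 days.
666 mod 7 = 1, so 1 day before Monday is Sunday.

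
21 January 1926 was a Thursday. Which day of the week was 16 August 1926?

Monday

January 1926: 31 − 21 = 10 days remain.
Then February 1926 (28), March (31), April (30), May (31), June (30), July (31): 28 + 31 + 30 + 31 + 30 + 31 = 181 days.
August 1–16, 1926: 16 days.
Total: 10 + 181 + 16 = 207 days.
207 mod 7 = 4, so 4 days after Thursday is Monday.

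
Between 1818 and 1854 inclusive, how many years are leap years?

Years divisible by 4 in [1818, 1854]: 1820, 1824, 1828, 1832, 1836, 1840, 1844, 1848, 1852.
No century exceptions apply. Count: 9.

9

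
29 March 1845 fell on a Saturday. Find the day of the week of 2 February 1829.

Monday

Count forward from the earlier date (February 2, 1829) to the later (March 29, 1845):
From February 2, 1829 to February 2, 1845: 16 years, of which 4 contain a Feb 29 — 12×365 + 4×366 = 5844 days.
February 1845: 28 − 2 = 26 days remain (1845 is not a leap year, so February has 28 days).
March 1–29, 1845: 29 days.
Residual: 55 days.
Total: 5899 days.
5899 mod 7 = 5, so 5 days before Saturday is Monday.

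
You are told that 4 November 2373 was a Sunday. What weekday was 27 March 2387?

Friday

Day-of-year of November 4, 2373: 308.
Day-of-year of March 27, 2387: 86.
2373 has 365 days, so 365 − 308 = 57 days remain in 2373.
Full years 2374–2386: 10 common + 3 leap = 10×365 + 3×366 = 4748 days.
Total: 57 + 4748 + 86 = 4891 days.
4891 mod 7 = 5, so 5 days after Sunday is Friday.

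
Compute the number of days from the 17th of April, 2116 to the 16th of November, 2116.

213

April 2116: 30 − 17 = 13 days remain.
Then May (31), June (30), July (31), August (31), September (30), October (31): 31 + 30 + 31 + 31 + 30 + 31 = 184 days.
November 1–16, 2116: 16 days.
Total: 13 + 184 + 16 = 213 days.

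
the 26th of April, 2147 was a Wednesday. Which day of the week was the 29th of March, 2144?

Sunday

Count forward from the earlier date (March 29, 2144) to the later (April 26, 2147):
Day-of-year of March 29, 2144: 89.
Day-of-year of April 26, 2147: 116.
2144 has 366 days, so 366 − 89 = 277 days remain in 2144.
Full years: 2145: 365; 2146: 365. Sum = 730.
Total: 277 + 730 + 116 = 1123 days.
1123 mod 7 = 3, so 3 days before Wednesday is Sunday.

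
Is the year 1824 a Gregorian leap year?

Yes

1824 is a leap year.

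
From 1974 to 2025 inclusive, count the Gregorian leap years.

13

Years divisible by 4: 1976, 1980, …, 2024 — 13 in all.
2000 is divisible by 400, so still leap.
No century exceptions apply. Count: 13.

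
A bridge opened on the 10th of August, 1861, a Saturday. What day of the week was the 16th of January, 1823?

Thursday

Count forward from the earlier date (January 16, 1823) to the later (August 10, 1861):
From January 16, 1823 to January 16, 1861: 38 years, of which 10 contain a Feb 29 — 28×365 + 10×366 = 13880 days.
January 1861: 31 − 16 = 15 days remain.
Then February 1861 (28), March (31), April (30), May (31), June (30), July (31): 28 + 31 + 30 + 31 + 30 + 31 = 181 days.
August 1–10, 1861: 10 days.
Residual: 206 days.
Total: 14086 days.
14086 mod 7 = 2, so 2 days before Saturday is Thursday.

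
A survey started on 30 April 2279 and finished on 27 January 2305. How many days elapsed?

9403

Day-of-year of April 30, 2279: 120.
Day-of-year of January 27, 2305: 27.
2279 has 365 days, so 365 − 120 = 245 days remain in 2279.
Full years 2280–2304: 19 common + 6 leap = 19×365 + 6×366 = 9131 days.
Total: 245 + 9131 + 27 = 9403 days.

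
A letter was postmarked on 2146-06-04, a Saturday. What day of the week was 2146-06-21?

Tuesday

Within June 2146: 21 − 4 = 17 days.
17 mod 7 = 3, so 3 days after Saturday is Tuesday.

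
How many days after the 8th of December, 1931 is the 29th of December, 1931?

Within December 1931: 29 − 8 = 21 days.

21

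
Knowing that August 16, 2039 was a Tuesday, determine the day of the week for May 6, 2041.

Monday

August 2039: 31 − 16 = 15 days remain.
Then 20 full months totalling 608 days.
May 1–6, 2041: 6 days.
Total: 15 + 608 + 6 = 629 days.
629 mod 7 = 6, so 6 days after Tuesday is Monday.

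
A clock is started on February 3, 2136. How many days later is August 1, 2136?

February 2136: 29 − 3 = 26 days remain (2136 is a leap year, so February has 29 days).
Then March (31), April (30), May (31), June (30), July (31): 31 + 30 + 31 + 30 + 31 = 153 days.
August 1, 2136: 1 day.
Total: 26 + 153 + 1 = 180 days.

180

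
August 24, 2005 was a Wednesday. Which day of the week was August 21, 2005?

Sunday

Count forward from the earlier date (August 21, 2005) to the later (August 24, 2005):
Within August 2005: 24 − 21 = 3 days.
3 mod 7 = 3, so 3 days before Wednesday is Sunday.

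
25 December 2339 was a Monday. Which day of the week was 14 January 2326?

Count forward from the earlier date (January 14, 2326) to the later (December 25, 2339):
From January 14, 2326 to January 14, 2339: 13 years, of which 3 contain a Feb 29 — 10×365 + 3×366 = 4748 days.
January 2339: 31 − 14 = 17 days remain.
Then 10 full months totalling 303 days.
December 1–25, 2339: 25 days.
Residual: 345 days.
Total: 5093 days.
5093 mod 7 = 4, so 4 days before Monday is Thursday.

Thursday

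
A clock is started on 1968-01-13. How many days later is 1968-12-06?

328

January 1968: 31 − 13 = 18 days remain.
Then 10 full months totalling 304 days.
December 1–6, 1968: 6 days.
Total: 18 + 304 + 6 = 328 days.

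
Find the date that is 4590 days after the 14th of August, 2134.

the 9th of March, 2147

Count 4590 days after August 14, 2134:
From August 14, 2134 to August 14, 2146: 12 years, of which 3 contain a Feb 29 — 9×365 + 3×366 = 4383 days.
August 2146: 31 − 14 = 17 days remain.
Then September (30), October (31), November (30), December (31), January (31), February 2147 (28): 30 + 31 + 30 + 31 + 31 + 28 = 181 days.
March 1–9, 2147: 9 days.
Residual: 207 days.
Total: 4590 days.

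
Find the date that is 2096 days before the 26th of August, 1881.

the 30th of November, 1875

Count 2096 days before August 26, 1881:
November 30, 1875 → November 30, 1876: 366 days (1876 is a leap year).
November 30, 1876 → November 30, 1877: 365 days.
November 30, 1877 → November 30, 1878: 365 days.
November 30, 1878 → November 30, 1879: 365 days.
November 30, 1879 → November 30, 1880: 366 days (1880 is a leap year).
November 1880: 30 − 30 = 0 days remain.
Then December (31), January (31), February 1881 (28), March (31), April (30), May (31), June (30), July (31): 31 + 31 + 28 + 31 + 30 + 31 + 30 + 31 = 243 days.
August 1–26, 1881: 26 days.
Residual: 269 days.
Total: 2096 days.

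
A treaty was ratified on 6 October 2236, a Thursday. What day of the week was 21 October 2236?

Within October 2236: 21 − 6 = 15 days.
15 mod 7 = 1, so 1 day after Thursday is Friday.

Friday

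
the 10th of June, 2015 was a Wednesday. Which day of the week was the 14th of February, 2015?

Count forward from the earlier date (February 14, 2015) to the later (June 10, 2015):
February 2015: 28 − 14 = 14 days remain (2015 is not a leap year, so February has 28 days).
Then March (31), April (30), May (31): 31 + 30 + 31 = 92 days.
June 1–10, 2015: 10 days.
Total: 14 + 92 + 10 = 116 days.
116 mod 7 = 4, so 4 days before Wednesday is Saturday.

Saturday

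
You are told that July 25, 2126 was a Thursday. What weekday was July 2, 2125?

Monday

Count forward from the earlier date (July 2, 2125) to the later (July 25, 2126):
July 2125: 31 − 2 = 29 days remain.
Then 11 full months totalling 334 days.
July 1–25, 2126: 25 days.
Total: 29 + 334 + 25 = 388 days.
388 mod 7 = 3, so 3 days before Thursday is Monday.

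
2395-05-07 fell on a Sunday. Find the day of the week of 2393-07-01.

Thursday

Count forward from the earlier date (July 1, 2393) to the later (May 7, 2395):
July 2393: 31 − 1 = 30 days remain.
Then 21 full months totalling 638 days.
May 1–7, 2395: 7 days.
Total: 30 + 638 + 7 = 675 days.
675 mod 7 = 3, so 3 days before Sunday is Thursday.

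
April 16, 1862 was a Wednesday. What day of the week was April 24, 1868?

April 16, 1862 → April 16, 1863: 365 days.
April 16, 1863 → April 16, 1864: 366 days (1864 is a leap year).
April 16, 1864 → April 16, 1865: 365 days.
April 16, 1865 → April 16, 1866: 365 days.
April 16, 1866 → April 16, 1867: 365 days.
April 16, 1867 → April 16, 1868: 366 days (1868 is a leap year).
Within April 1868: 24 − 16 = 8 days.
Total: 2200 days.
2200 mod 7 = 2, so 2 days after Wednesday is Friday.

Friday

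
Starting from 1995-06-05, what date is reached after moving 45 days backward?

1995-04-21

Count 45 days before June 5, 1995:
April 1995: 30 − 21 = 9 days remain.
Then May (31): 31 days.
June 1–5, 1995: 5 days.
Total: 9 + 31 + 5 = 45 days.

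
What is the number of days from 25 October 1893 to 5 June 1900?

2414

Day-of-year of October 25, 1893: 298.
Day-of-year of June 5, 1900: 156.
1893 has 365 days, so 365 − 298 = 67 days remain in 1893.
Full years: 1894: 365; 1895: 365; 1896: 366; 1897: 365; 1898: 365; 1899: 365. Sum = 2191.
Total: 67 + 2191 + 156 = 2414 days.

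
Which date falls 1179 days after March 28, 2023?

June 19, 2026

Count 1179 days after March 28, 2023:
March 28, 2023 → March 28, 2024: 366 days (2024 is a leap year).
March 28, 2024 → March 28, 2025: 365 days.
March 28, 2025 → March 28, 2026: 365 days.
March 2026: 31 − 28 = 3 days remain.
Then April (30), May (31): 30 + 31 = 61 days.
June 1–19, 2026: 19 days.
Residual: 83 days.
Total: 1179 days.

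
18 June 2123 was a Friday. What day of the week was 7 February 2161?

Saturday

Day-of-year of June 18, 2123: 169.
Day-of-year of February 7, 2161: 38.
2123 has 365 days, so 365 − 169 = 196 days remain in 2123.
Full years 2124–2160: 27 common + 10 leap = 27×365 + 10×366 = 13515 days.
Total: 196 + 13515 + 38 = 13749 days.
13749 mod 7 = 1, so 1 day after Friday is Saturday.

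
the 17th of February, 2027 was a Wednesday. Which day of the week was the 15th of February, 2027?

Count forward from the earlier date (February 15, 2027) to the later (February 17, 2027):
Within February 2027: 17 − 15 = 2 days.
2 mod 7 = 2, so 2 days before Wednesday is Monday.

Monday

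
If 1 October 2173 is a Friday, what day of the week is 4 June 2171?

Tuesday

Count forward from the earlier date (June 4, 2171) to the later (October 1, 2173):
Day-of-year of June 4, 2171: 155.
Day-of-year of October 1, 2173: 274.
2171 has 365 days, so 365 − 155 = 210 days remain in 2171.
Full years: 2172: 366. Sum = 366.
Total: 210 + 366 + 274 = 850 days.
850 mod 7 = 3, so 3 days before Friday is Tuesday.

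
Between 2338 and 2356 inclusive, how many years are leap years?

5

Years divisible by 4 in [2338, 2356]: 2340, 2344, 2348, 2352, 2356.
No century exceptions apply. Count: 5.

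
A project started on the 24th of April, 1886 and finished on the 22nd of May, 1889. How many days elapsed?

April 24, 1886 → April 24, 1887: 365 days.
April 24, 1887 → April 24, 1888: 366 days (1888 is a leap year).
April 24, 1888 → April 24, 1889: 365 days.
April 1889: 30 − 24 = 6 days remain.
May 1–22, 1889: 22 days.
Residual: 28 days.
Total: 1124 days.

1124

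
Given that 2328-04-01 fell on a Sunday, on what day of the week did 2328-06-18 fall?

Monday

April 2328: 30 − 1 = 29 days remain.
Then May (31): 31 days.
June 1–18, 2328: 18 days.
Total: 29 + 31 + 18 = 78 days.
78 mod 7 = 1, so 1 day after Sunday is Monday.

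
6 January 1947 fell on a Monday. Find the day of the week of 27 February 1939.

Monday

Count forward from the earlier date (February 27, 1939) to the later (January 6, 1947):
From February 27, 1939 to February 27, 1946: 7 years, of which 2 contain a Feb 29 — 5×365 + 2×366 = 2557 days.
February 1946: 28 − 27 = 1 day remains (1946 is not a leap year, so February has 28 days).
Then 10 full months totalling 306 days.
January 1–6, 1947: 6 days.
Residual: 313 days.
Total: 2870 days.
2870 is a multiple of 7, so 27 February 1939 falls on the same weekday: Monday.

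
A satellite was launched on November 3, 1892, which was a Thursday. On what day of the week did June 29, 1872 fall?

Saturday

Count forward from the earlier date (June 29, 1872) to the later (November 3, 1892):
Day-of-year of June 29, 1872: 181.
Day-of-year of November 3, 1892: 308.
1872 has 366 days, so 366 − 181 = 185 days remain in 1872.
Full years 1873–1891: 15 common + 4 leap = 15×365 + 4×366 = 6939 days.
Total: 185 + 6939 + 308 = 7432 days.
7432 mod 7 = 5, so 5 days before Thursday is Saturday.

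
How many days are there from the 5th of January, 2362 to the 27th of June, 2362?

173

January 2362: 31 − 5 = 26 days remain.
Then February 2362 (28), March (31), April (30), May (31): 28 + 31 + 30 + 31 = 120 days.
June 1–27, 2362: 27 days.
Total: 26 + 120 + 27 = 173 days.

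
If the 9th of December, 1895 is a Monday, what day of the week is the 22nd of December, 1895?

Sunday

Within December 1895: 22 − 9 = 13 days.
13 mod 7 = 6, so 6 days after Monday is Sunday.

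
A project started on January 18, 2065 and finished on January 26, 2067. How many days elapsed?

January 18, 2065 → January 18, 2066: 365 days.
January 18, 2066 → January 18, 2067: 365 days.
Within January 2067: 26 − 18 = 8 days.
Total: 738 days.

738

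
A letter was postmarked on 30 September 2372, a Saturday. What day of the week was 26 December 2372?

Tuesday

September 2372: 30 − 30 = 0 days remain.
Then October (31), November (30): 31 + 30 = 61 days.
December 1–26, 2372: 26 days.
Total: 0 + 61 + 26 = 87 days.
87 mod 7 = 3, so 3 days after Saturday is Tuesday.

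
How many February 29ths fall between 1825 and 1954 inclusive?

Years divisible by 4: 1828, 1832, …, 1952 — 32 in all.
Of these, 1900 is divisible by 100 but not 400, so not leap.
Leap years: 32 − 1 = 31.

31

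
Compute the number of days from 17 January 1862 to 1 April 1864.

Day-of-year of January 17, 1862: 17.
Day-of-year of April 1, 1864: 92.
1862 has 365 days, so 365 − 17 = 348 days remain in 1862.
Full years: 1863: 365. Sum = 365.
Total: 348 + 365 + 92 = 805 days.

805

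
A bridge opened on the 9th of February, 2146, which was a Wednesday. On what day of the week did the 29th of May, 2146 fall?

Sunday

February 2146: 28 − 9 = 19 days remain (2146 is not a leap year, so February has 28 days).
Then March (31), April (30): 31 + 30 = 61 days.
May 1–29, 2146: 29 days.
Total: 19 + 61 + 29 = 109 days.
109 mod 7 = 4, so 4 days after Wednesday is Sunday.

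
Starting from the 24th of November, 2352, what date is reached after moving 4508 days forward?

the 29th of March, 2365

Count 4508 days after November 24, 2352:
Day-of-year of November 24, 2352: 329.
Day-of-year of March 29, 2365: 88.
2352 has 366 days, so 366 − 329 = 37 days remain in 2352.
Full years 2353–2364: 9 common + 3 leap = 9×365 + 3×366 = 4383 days.
Total: 37 + 4383 + 88 = 4508 days.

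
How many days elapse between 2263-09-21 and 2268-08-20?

Day-of-year of September 21, 2263: 264.
Day-of-year of August 20, 2268: 233.
2263 has 365 days, so 365 − 264 = 101 days remain in 2263.
Full years: 2264: 366; 2265: 365; 2266: 365; 2267: 365. Sum = 1461.
Total: 101 + 1461 + 233 = 1795 days.

1795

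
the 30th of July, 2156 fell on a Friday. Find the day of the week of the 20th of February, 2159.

Tuesday

Day-of-year of July 30, 2156: 212.
Day-of-year of February 20, 2159: 51.
2156 has 366 days, so 366 − 212 = 154 days remain in 2156.
Full years: 2157: 365; 2158: 365. Sum = 730.
Total: 154 + 730 + 51 = 935 days.
935 mod 7 = 4, so 4 days after Friday is Tuesday.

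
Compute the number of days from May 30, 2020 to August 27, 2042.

From May 30, 2020 to May 30, 2042: 22 years, of which 5 contain a Feb 29 — 17×365 + 5×366 = 8035 days.
May 2042: 31 − 30 = 1 day remains.
Then June (30), July (31): 30 + 31 = 61 days.
August 1–27, 2042: 27 days.
Residual: 89 days.
Total: 8124 days.

8124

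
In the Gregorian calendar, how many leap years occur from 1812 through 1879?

Years divisible by 4: 1812, 1816, …, 1876 — 17 in all.
No century exceptions apply. Count: 17.

17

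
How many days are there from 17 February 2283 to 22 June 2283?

125

February 2283: 28 − 17 = 11 days remain (2283 is not a leap year, so February has 28 days).
Then March (31), April (30), May (31): 31 + 30 + 31 = 92 days.
June 1–22, 2283: 22 days.
Total: 11 + 92 + 22 = 125 days.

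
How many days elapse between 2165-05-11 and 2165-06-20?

40

May 2165: 31 − 11 = 20 days remain.
June 1–20, 2165: 20 days.
Total: 20 + 20 = 40 days.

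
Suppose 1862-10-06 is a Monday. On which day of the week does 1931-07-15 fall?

Wednesday

Day-of-year of October 6, 1862: 279.
Day-of-year of July 15, 1931: 196.
1862 has 365 days, so 365 − 279 = 86 days remain in 1862.
Full years 1863–1930: 52 common + 16 leap = 52×365 + 16×366 = 24836 days.
Total: 86 + 24836 + 196 = 25118 days.
25118 mod 7 = 2, so 2 days after Monday is Wednesday.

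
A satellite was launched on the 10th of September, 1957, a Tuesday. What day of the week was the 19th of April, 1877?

Count forward from the earlier date (April 19, 1877) to the later (September 10, 1957):
Day-of-year of April 19, 1877: 109.
Day-of-year of September 10, 1957: 253.
1877 has 365 days, so 365 − 109 = 256 days remain in 1877.
Full years 1878–1956: 60 common + 19 leap = 60×365 + 19×366 = 28854 days.
Total: 256 + 28854 + 253 = 29363 days.
29363 mod 7 = 5, so 5 days before Tuesday is Thursday.

Thursday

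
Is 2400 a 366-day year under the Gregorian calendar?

2400 is a leap year (divisible by 400).

Yes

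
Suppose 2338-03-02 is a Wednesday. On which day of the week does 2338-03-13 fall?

Within March 2338: 13 − 2 = 11 days.
11 mod 7 = 4, so 4 days after Wednesday is Sunday.

Sunday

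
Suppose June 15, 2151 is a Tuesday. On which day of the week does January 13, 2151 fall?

Wednesday

Count forward from the earlier date (January 13, 2151) to the later (June 15, 2151):
January 2151: 31 − 13 = 18 days remain.
Then February 2151 (28), March (31), April (30), May (31): 28 + 31 + 30 + 31 = 120 days.
June 1–15, 2151: 15 days.
Total: 18 + 120 + 15 = 153 days.
153 mod 7 = 6, so 6 days before Tuesday is Wednesday.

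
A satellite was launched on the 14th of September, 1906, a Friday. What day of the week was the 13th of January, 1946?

Sunday

From September 14, 1906 to September 14, 1945: 39 years, of which 10 contain a Feb 29 — 29×365 + 10×366 = 14245 days.
September 1945: 30 − 14 = 16 days remain.
Then October (31), November (30), December (31): 31 + 30 + 31 = 92 days.
January 1–13, 1946: 13 days.
Residual: 121 days.
Total: 14366 days.
14366 mod 7 = 2, so 2 days after Friday is Sunday.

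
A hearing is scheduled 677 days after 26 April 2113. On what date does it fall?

4 March 2115

Count 677 days after April 26, 2113:
Day-of-year of April 26, 2113: 116.
Day-of-year of March 4, 2115: 63.
2113 has 365 days, so 365 − 116 = 249 days remain in 2113.
Full years: 2114: 365. Sum = 365.
Total: 249 + 365 + 63 = 677 days.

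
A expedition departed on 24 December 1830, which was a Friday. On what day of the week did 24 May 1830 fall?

Monday

Count forward from the earlier date (May 24, 1830) to the later (December 24, 1830):
May 1830: 31 − 24 = 7 days remain.
Then June (30), July (31), August (31), September (30), October (31), November (30): 30 + 31 + 31 + 30 + 31 + 30 = 183 days.
December 1–24, 1830: 24 days.
Total: 7 + 183 + 24 = 214 days.
214 mod 7 = 4, so 4 days before Friday is Monday.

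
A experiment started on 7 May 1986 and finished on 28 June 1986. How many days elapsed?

52

May 1986: 31 − 7 = 24 days remain.
June 1–28, 1986: 28 days.
Total: 24 + 28 = 52 days.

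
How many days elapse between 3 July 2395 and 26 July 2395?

23

Within July 2395: 26 − 3 = 23 days.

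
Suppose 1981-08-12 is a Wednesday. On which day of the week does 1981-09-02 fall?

Wednesday

August 1981: 31 − 12 = 19 days remain.
September 1–2, 1981: 2 days.
Total: 19 + 2 = 21 days.
21 is a multiple of 7, so 1981-09-02 falls on the same weekday: Wednesday.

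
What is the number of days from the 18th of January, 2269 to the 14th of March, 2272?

1151

January 18, 2269 → January 18, 2270: 365 days.
January 18, 2270 → January 18, 2271: 365 days.
January 18, 2271 → January 18, 2272: 365 days.
January 2272: 31 − 18 = 13 days remain.
Then February 2272 (29): 29 days.
March 1–14, 2272: 14 days.
Residual: 56 days.
Total: 1151 days.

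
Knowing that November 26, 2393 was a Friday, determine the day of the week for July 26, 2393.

Monday

Count forward from the earlier date (July 26, 2393) to the later (November 26, 2393):
July 2393: 31 − 26 = 5 days remain.
Then August (31), September (30), October (31): 31 + 30 + 31 = 92 days.
November 1–26, 2393: 26 days.
Total: 5 + 92 + 26 = 123 days.
123 mod 7 = 4, so 4 days before Friday is Monday.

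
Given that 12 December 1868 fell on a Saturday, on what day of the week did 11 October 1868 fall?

Sunday

Count forward from the earlier date (October 11, 1868) to the later (December 12, 1868):
October 1868: 31 − 11 = 20 days remain.
Then November (30): 30 days.
December 1–12, 1868: 12 days.
Total: 20 + 30 + 12 = 62 days.
62 mod 7 = 6, so 6 days before Saturday is Sunday.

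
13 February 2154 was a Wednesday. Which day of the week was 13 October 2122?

Tuesday

Count forward from the earlier date (October 13, 2122) to the later (February 13, 2154):
Day-of-year of October 13, 2122: 286.
Day-of-year of February 13, 2154: 44.
2122 has 365 days, so 365 − 286 = 79 days remain in 2122.
Full years 2123–2153: 23 common + 8 leap = 23×365 + 8×366 = 11323 days.
Total: 79 + 11323 + 44 = 11446 days.
11446 mod 7 = 1, so 1 day before Wednesday is Tuesday.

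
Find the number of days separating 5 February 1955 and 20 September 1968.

From February 5, 1955 to February 5, 1968: 13 years, of which 3 contain a Feb 29 — 10×365 + 3×366 = 4748 days.
February 1968: 29 − 5 = 24 days remain (1968 is a leap year, so February has 29 days).
Then March (31), April (30), May (31), June (30), July (31), August (31): 31 + 30 + 31 + 30 + 31 + 31 = 184 days.
September 1–20, 1968: 20 days.
Residual: 228 days.
Total: 4976 days.

4976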